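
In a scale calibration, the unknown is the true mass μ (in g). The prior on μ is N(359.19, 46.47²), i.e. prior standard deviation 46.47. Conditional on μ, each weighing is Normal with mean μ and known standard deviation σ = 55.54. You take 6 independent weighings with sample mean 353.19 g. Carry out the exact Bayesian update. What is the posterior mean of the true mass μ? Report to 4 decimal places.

354.3438

For Normal data with known variance σ², a Normal(μ₀, σ₀²) prior on μ is conjugate. Posterior precision = 1/σ₀² + n/σ²; posterior mean is the precision-weighted average of μ₀ and x̄.
n·x̄ = 6·353.19 = 2119.14.
σ₀² = 46.47² = 2159.4609, σ² = 55.54² = 3084.6916; σ² + n·σ₀² = 3084.6916 + 6·2159.4609 = 16041.457.
Posterior mean = (μ₀/σ₀² + n·x̄/σ²)/(1/σ₀² + n/σ²) = (σ²·μ₀ + σ₀²·n·x̄)/(σ² + n·σ₀²) = (3084.6916·359.19 + 2159.4609·2119.14)/16041.457 = 5684190.34743/16041.457 = 354.3438.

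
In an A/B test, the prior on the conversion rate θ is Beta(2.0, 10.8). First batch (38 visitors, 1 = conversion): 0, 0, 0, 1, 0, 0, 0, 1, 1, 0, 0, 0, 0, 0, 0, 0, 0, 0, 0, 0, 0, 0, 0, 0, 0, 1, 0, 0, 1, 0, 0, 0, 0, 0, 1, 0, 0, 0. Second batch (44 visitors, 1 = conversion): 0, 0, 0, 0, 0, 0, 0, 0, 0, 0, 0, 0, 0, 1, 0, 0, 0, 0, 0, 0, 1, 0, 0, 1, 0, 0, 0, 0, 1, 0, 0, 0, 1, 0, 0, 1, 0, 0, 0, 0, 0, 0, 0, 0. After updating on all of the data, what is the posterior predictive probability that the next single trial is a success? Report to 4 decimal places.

The Beta prior is conjugate to a Binomial/Bernoulli likelihood; the update adds successes to α and failures to β.
After batch 1: Beta(2.0+6, 10.8+32) = Beta(8.0, 42.8).
After batch 2: Beta(8.0+6, 42.8+38) = Beta(14.0, 80.8).
For a single future Bernoulli trial, P(success | data) = α/(α+β) = 0.1477.

0.1477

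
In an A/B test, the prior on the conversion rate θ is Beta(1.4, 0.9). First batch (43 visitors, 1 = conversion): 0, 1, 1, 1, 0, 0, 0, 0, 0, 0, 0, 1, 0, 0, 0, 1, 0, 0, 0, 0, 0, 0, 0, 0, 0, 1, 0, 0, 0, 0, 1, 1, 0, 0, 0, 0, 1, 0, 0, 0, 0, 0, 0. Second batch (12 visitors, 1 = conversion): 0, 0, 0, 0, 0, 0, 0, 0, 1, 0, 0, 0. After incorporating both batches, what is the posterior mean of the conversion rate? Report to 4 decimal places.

The Beta prior is conjugate to a Binomial/Bernoulli likelihood; the update adds successes to α and failures to β.
After batch 1: Beta(1.4+9, 0.9+34) = Beta(10.4, 34.9).
After batch 2: Beta(10.4+1, 34.9+11) = Beta(11.4, 45.9).
Posterior mean = α/(α+β) = 11.4/57.3 = 0.1990.

0.1990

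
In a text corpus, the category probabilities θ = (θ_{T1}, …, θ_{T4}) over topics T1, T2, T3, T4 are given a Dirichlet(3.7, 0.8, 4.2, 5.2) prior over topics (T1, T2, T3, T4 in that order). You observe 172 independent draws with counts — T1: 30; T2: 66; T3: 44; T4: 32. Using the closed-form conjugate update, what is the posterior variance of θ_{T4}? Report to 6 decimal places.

The Dirichlet prior is conjugate to the Multinomial likelihood: each posterior αⱼ = prior αⱼ + observed count nⱼ.
Posterior concentration: (33.7, 66.8, 48.2, 37.2), total = 185.9.
Var[θ_j] = α_j(Σα−α_j)/((Σα)²(Σα+1)) = 37.2·148.7/(185.9²·186.9) = 0.000856.

0.000856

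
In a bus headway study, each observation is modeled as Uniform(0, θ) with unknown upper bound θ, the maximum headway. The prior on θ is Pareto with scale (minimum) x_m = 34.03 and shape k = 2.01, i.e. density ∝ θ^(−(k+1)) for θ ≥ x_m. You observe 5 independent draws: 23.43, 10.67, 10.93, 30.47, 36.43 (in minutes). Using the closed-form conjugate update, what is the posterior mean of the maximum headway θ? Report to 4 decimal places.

42.4916

A Pareto(scale x_m, shape k) prior on the upper bound θ of Uniform(0, θ) is conjugate: posterior is Pareto(max(x_m, max xᵢ), k + n).
Sample maximum = 36.43; prior scale x_m = 34.03 → posterior scale = max = 36.43.
Posterior shape = 2.01 + 5 = 7.01.
E[θ|data] = k·x_m/(k−1) = 7.01·36.43/6.01 = 42.4916.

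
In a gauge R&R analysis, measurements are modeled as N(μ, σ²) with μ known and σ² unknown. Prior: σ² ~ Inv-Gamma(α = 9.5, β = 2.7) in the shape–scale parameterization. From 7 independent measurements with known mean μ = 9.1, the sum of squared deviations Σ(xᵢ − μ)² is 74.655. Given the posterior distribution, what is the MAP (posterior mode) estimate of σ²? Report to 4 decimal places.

With known mean μ and an Inverse-Gamma(α, β) prior on σ², the Normal likelihood is conjugate: posterior is Inv-Gamma(α + n/2, β + Σ(xᵢ−μ)²/2).
Posterior: Inv-Gamma(9.5 + 7/2, 2.7 + 74.655/2) = Inv-Gamma(13.00, 40.0275).
Mode = β/(α+1) = 40.0275/14.00 = 2.8591.

2.8591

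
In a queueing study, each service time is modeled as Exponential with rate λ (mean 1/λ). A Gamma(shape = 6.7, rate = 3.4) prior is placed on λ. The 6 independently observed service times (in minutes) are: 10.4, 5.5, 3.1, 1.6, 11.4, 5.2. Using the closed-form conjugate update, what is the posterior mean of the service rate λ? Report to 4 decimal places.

With a Gamma(shape α, rate β) prior on the exponential rate λ, the posterior after n observations with total T = Σxᵢ is Gamma(α+n, β+T).
Sum of observations T = 37.2 minutes; n = 6.
Posterior: Gamma(6.7+6, 3.4+37.2) = Gamma(12.7, 40.6).
Posterior mean of λ = α/β = 12.7/40.6 = 0.3128.

0.3128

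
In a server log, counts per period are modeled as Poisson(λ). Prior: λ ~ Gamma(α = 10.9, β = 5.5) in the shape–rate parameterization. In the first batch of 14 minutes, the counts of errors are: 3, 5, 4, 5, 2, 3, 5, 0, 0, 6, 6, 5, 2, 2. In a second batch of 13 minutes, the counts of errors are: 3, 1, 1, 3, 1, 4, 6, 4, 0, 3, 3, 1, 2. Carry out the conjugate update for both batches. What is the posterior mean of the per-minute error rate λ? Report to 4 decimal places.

2.7969

With a Gamma(shape α, rate β) prior, the Poisson likelihood is conjugate: the posterior is Gamma(α + ΣXᵢ, β + n).
Batch 1: sum of counts S = 48 over n = 14 minutes.
After batch 1: Gamma(α+S, β+n) = Gamma(10.9+48, 5.5+14) = Gamma(58.9, 19.5).
Batch 2: sum of counts S = 32 over n = 13 minutes.
After batch 2: Gamma(α+S, β+n) = Gamma(58.9+32, 19.5+13) = Gamma(90.9, 32.5).
Posterior mean = α/β = 90.9/32.5 = 2.7969.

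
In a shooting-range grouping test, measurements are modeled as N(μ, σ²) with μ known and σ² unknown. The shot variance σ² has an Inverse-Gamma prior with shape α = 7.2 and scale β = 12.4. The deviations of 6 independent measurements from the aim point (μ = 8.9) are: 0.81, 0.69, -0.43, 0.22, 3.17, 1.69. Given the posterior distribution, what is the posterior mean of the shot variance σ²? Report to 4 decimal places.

2.1234

With known mean μ and an Inverse-Gamma(α, β) prior on σ², the Normal likelihood is conjugate: posterior is Inv-Gamma(α + n/2, β + Σ(xᵢ−μ)²/2).
Σ(xᵢ−μ)² = (0.81)² + (0.69)² + (-0.43)² + (0.22)² + (3.17)² + (1.69)² = 14.2705.
Posterior: Inv-Gamma(7.2 + 6/2, 12.4 + 14.2705/2) = Inv-Gamma(10.20, 19.53525).
E[σ²|data] = β/(α−1) = 19.53525/9.20 = 2.1234.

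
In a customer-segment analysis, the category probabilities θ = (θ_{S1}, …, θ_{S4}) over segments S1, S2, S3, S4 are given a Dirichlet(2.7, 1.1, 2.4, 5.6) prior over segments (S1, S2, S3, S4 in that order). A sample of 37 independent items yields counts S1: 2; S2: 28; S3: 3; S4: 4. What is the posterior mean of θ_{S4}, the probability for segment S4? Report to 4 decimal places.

0.1967

The Dirichlet prior is conjugate to the Multinomial likelihood: each posterior αⱼ = prior αⱼ + observed count nⱼ.
Posterior concentration: (4.7, 29.1, 5.4, 9.6), total = 48.8.
E[θ_{S4}|data] = α_{S4}/Σα = 9.6/48.8 = 0.1967.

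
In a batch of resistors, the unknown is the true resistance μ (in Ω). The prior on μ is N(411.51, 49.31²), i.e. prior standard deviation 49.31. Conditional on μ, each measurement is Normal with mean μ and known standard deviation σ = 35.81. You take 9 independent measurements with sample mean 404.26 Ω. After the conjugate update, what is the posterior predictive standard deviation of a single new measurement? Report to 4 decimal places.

For Normal data with known variance σ², a Normal(μ₀, σ₀²) prior on μ is conjugate. Posterior precision = 1/σ₀² + n/σ²; posterior mean is the precision-weighted average of μ₀ and x̄.
σ₀² = 49.31² = 2431.4761, σ² = 35.81² = 1282.3561; σ² + n·σ₀² = 1282.3561 + 9·2431.4761 = 23165.641.
Posterior precision = 1/σ₀² + n/σ² = 1/2431.4761 + 9/1282.3561 = (σ² + n·σ₀²)/(σ₀²σ²) = 23165.641/(2431.4761·1282.3561); posterior variance σₙ² = σ₀²σ²/(σ² + n·σ₀²) = 2431.4761·1282.3561/23165.641 = 134.596673.
Predictive variance for one new observation = σₙ² + σ² = 2431.4761·1282.3561/23165.641 + 1282.3561 = σ²·(σ₀² + 23165.641)/23165.641 = 1282.3561·25597.1171/23165.641 = 1416.952773; SD = √(1282.3561·25597.1171/23165.641) = 37.6424.

37.6424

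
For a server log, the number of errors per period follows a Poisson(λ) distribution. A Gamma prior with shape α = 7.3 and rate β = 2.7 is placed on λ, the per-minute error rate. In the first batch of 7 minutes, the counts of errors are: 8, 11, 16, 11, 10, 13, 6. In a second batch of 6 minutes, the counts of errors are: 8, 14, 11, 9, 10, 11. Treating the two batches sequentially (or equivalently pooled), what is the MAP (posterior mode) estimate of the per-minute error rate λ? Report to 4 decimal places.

With a Gamma(shape α, rate β) prior, the Poisson likelihood is conjugate: the posterior is Gamma(α + ΣXᵢ, β + n).
Batch 1: sum of counts S = 75 over n = 7 minutes.
After batch 1: Gamma(α+S, β+n) = Gamma(7.3+75, 2.7+7) = Gamma(82.3, 9.7).
Batch 2: sum of counts S = 63 over n = 6 minutes.
After batch 2: Gamma(α+S, β+n) = Gamma(82.3+63, 9.7+6) = Gamma(145.3, 15.7).
Mode of Gamma(α,β) for α≥1 is (α−1)/β = 144.3/15.7 = 9.1911.

9.1911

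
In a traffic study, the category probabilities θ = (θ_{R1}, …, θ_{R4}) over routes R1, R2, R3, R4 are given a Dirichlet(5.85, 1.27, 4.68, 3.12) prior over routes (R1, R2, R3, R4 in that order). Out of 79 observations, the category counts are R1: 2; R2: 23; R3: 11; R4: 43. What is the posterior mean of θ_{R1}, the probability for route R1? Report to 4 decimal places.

0.0836

The Dirichlet prior is conjugate to the Multinomial likelihood: each posterior αⱼ = prior αⱼ + observed count nⱼ.
Posterior concentration: (7.85, 24.27, 15.68, 46.12), total = 93.92.
E[θ_{R1}|data] = α_{R1}/Σα = 7.85/93.92 = 0.0836.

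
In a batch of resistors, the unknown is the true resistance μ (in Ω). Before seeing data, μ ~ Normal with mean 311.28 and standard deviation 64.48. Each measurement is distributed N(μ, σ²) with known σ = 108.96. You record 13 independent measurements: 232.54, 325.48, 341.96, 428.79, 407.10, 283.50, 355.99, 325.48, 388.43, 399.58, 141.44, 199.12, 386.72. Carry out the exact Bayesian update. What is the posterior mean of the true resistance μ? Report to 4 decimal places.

321.9697

For Normal data with known variance σ², a Normal(μ₀, σ₀²) prior on μ is conjugate. Posterior precision = 1/σ₀² + n/σ²; posterior mean is the precision-weighted average of μ₀ and x̄.
Σxᵢ = 232.54 + 325.48 + 341.96 + 428.79 + 407.10 + 283.50 + 355.99 + 325.48 + 388.43 + 399.58 + 141.44 + 199.12 + 386.72 = 4216.13, so n·x̄ = 4216.13.
σ₀² = 64.48² = 4157.6704, σ² = 108.96² = 11872.2816; σ² + n·σ₀² = 11872.2816 + 13·4157.6704 = 65921.9968.
Posterior mean = (μ₀/σ₀² + n·x̄/σ²)/(1/σ₀² + n/σ²) = (σ²·μ₀ + σ₀²·n·x̄)/(σ² + n·σ₀²) = (11872.2816·311.28 + 4157.6704·4216.13)/65921.9968 = 21224882.72/65921.9968 = 321.9697.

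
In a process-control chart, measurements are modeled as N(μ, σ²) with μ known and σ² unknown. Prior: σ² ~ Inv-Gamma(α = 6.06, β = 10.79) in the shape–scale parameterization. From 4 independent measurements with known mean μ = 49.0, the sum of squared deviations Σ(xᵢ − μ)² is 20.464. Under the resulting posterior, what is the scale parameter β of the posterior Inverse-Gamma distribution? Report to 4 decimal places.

21.0220

With known mean μ and an Inverse-Gamma(α, β) prior on σ², the Normal likelihood is conjugate: posterior is Inv-Gamma(α + n/2, β + Σ(xᵢ−μ)²/2).
Posterior: Inv-Gamma(6.06 + 4/2, 10.79 + 20.464/2) = Inv-Gamma(8.06, 21.0220).
Posterior β = 21.0220.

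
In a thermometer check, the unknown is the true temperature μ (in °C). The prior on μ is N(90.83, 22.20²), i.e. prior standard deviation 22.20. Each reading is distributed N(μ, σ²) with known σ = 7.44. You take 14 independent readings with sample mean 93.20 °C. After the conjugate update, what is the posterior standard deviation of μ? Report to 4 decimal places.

For Normal data with known variance σ², a Normal(μ₀, σ₀²) prior on μ is conjugate. Posterior precision = 1/σ₀² + n/σ²; posterior mean is the precision-weighted average of μ₀ and x̄.
σ₀² = 22.20² = 492.84, σ² = 7.44² = 55.3536; σ² + n·σ₀² = 55.3536 + 14·492.84 = 6955.1136.
Posterior precision = 1/σ₀² + n/σ² = 1/492.84 + 14/55.3536 = (σ² + n·σ₀²)/(σ₀²σ²) = 6955.1136/(492.84·55.3536); posterior variance σₙ² = σ₀²σ²/(σ² + n·σ₀²) = 492.84·55.3536/6955.1136 = 3.922361.
Posterior SD = √σₙ² = √(492.84·55.3536/6955.1136) = 1.9805.

1.9805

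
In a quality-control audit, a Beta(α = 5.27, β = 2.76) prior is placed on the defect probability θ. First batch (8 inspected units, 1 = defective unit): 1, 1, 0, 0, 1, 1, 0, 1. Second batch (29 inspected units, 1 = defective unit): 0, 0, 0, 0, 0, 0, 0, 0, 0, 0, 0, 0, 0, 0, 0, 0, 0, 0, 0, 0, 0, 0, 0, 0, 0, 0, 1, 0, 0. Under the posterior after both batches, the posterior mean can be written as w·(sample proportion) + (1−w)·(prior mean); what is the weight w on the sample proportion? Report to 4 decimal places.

0.8217

The Beta prior is conjugate to a Binomial/Bernoulli likelihood; the update adds successes to α and failures to β.
Total number of inspected units: n = 8 + 29 = 37.
Posterior mean = (α₀+k)/(α₀+β₀+n) = [n/(α₀+β₀+n)]·(k/n) + [(α₀+β₀)/(α₀+β₀+n)]·α₀/(α₀+β₀), so only n and the prior enter the weight.
The weight on the data is w = n/(α₀+β₀+n) = 37/(5.27+2.76+37) = 37/45.03 = 0.8217.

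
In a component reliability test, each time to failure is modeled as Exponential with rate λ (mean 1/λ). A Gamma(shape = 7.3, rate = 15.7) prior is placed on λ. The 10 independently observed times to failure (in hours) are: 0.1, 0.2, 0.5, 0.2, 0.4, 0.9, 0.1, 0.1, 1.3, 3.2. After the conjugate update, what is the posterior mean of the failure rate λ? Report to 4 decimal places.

0.7621

With a Gamma(shape α, rate β) prior on the exponential rate λ, the posterior after n observations with total T = Σxᵢ is Gamma(α+n, β+T).
Sum of observations T = 7.0 hours; n = 10.
Posterior: Gamma(7.3+10, 15.7+7.0) = Gamma(17.3, 22.7).
Posterior mean of λ = α/β = 17.3/22.7 = 0.7621.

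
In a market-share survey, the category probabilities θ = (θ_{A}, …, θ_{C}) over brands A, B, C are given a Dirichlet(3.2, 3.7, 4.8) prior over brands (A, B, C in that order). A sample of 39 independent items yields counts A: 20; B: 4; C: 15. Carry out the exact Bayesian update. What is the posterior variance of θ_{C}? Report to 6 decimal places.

0.004604

The Dirichlet prior is conjugate to the Multinomial likelihood: each posterior αⱼ = prior αⱼ + observed count nⱼ.
Posterior concentration: (23.2, 7.7, 19.8), total = 50.7.
Var[θ_j] = α_j(Σα−α_j)/((Σα)²(Σα+1)) = 19.8·30.9/(50.7²·51.7) = 0.004604.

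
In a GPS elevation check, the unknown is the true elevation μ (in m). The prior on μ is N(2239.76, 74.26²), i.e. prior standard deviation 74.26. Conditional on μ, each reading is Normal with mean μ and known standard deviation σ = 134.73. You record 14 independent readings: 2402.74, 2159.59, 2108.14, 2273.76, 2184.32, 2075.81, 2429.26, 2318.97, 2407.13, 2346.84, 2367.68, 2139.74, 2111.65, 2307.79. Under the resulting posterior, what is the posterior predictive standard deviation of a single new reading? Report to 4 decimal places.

For Normal data with known variance σ², a Normal(μ₀, σ₀²) prior on μ is conjugate. Posterior precision = 1/σ₀² + n/σ²; posterior mean is the precision-weighted average of μ₀ and x̄.
σ₀² = 74.26² = 5514.5476, σ² = 134.73² = 18152.1729; σ² + n·σ₀² = 18152.1729 + 14·5514.5476 = 95355.8393.
Posterior precision = 1/σ₀² + n/σ² = 1/5514.5476 + 14/18152.1729 = (σ² + n·σ₀²)/(σ₀²σ²) = 95355.8393/(5514.5476·18152.1729); posterior variance σₙ² = σ₀²σ²/(σ² + n·σ₀²) = 5514.5476·18152.1729/95355.8393 = 1049.762891.
Predictive variance for one new observation = σₙ² + σ² = 5514.5476·18152.1729/95355.8393 + 18152.1729 = σ²·(σ₀² + 95355.8393)/95355.8393 = 18152.1729·100870.3869/95355.8393 = 19201.935791; SD = √(18152.1729·100870.3869/95355.8393) = 138.5710.

138.5710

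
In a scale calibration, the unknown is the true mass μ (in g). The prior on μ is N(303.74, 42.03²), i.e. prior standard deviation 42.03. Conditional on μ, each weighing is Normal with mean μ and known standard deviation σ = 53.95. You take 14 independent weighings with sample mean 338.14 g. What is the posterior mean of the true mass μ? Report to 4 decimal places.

For Normal data with known variance σ², a Normal(μ₀, σ₀²) prior on μ is conjugate. Posterior precision = 1/σ₀² + n/σ²; posterior mean is the precision-weighted average of μ₀ and x̄.
n·x̄ = 14·338.14 = 4733.96.
σ₀² = 42.03² = 1766.5209, σ² = 53.95² = 2910.6025; σ² + n·σ₀² = 2910.6025 + 14·1766.5209 = 27641.8951.
Posterior mean = (μ₀/σ₀² + n·x̄/σ²)/(1/σ₀² + n/σ²) = (σ²·μ₀ + σ₀²·n·x̄)/(σ² + n·σ₀²) = (2910.6025·303.74 + 1766.5209·4733.96)/27641.8951 = 9246705.683114/27641.8951 = 334.5178.

334.5178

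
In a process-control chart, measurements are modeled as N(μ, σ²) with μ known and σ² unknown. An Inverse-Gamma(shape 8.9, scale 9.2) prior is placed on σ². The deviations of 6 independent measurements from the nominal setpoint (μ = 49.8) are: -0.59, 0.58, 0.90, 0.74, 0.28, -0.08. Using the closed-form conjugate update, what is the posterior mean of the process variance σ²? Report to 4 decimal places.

With known mean μ and an Inverse-Gamma(α, β) prior on σ², the Normal likelihood is conjugate: posterior is Inv-Gamma(α + n/2, β + Σ(xᵢ−μ)²/2).
Σ(xᵢ−μ)² = (-0.59)² + (0.58)² + (0.90)² + (0.74)² + (0.28)² + (-0.08)² = 2.1269.
Posterior: Inv-Gamma(8.9 + 6/2, 9.2 + 2.1269/2) = Inv-Gamma(11.90, 10.26345).
E[σ²|data] = β/(α−1) = 10.26345/10.90 = 0.9416.

0.9416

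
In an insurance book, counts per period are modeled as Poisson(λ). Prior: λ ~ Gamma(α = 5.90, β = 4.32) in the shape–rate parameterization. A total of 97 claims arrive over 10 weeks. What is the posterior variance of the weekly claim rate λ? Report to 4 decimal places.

With a Gamma(shape α, rate β) prior, the Poisson likelihood is conjugate: the posterior is Gamma(α + ΣXᵢ, β + n).
Posterior: Gamma(α+S, β+n) = Gamma(5.90+97, 4.32+10) = Gamma(102.90, 14.32).
Var = α/β² = 102.90/14.32² = 0.5018.

0.5018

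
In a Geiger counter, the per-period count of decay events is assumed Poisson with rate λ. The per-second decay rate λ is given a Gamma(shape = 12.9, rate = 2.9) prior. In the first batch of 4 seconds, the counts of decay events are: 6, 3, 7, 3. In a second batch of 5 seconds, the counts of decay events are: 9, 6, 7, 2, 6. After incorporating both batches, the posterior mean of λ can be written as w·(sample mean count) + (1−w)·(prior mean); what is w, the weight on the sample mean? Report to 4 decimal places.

With a Gamma(shape α, rate β) prior, the Poisson likelihood is conjugate: the posterior is Gamma(α + ΣXᵢ, β + n).
Total number of seconds: n = 4 + 5 = 9.
Posterior mean = (α₀+S)/(β₀+n) = [n/(β₀+n)]·(S/n) + [β₀/(β₀+n)]·(α₀/β₀), so only n and β₀ enter the weight.
Weight on data w = n/(β₀+n) = 9/(2.9+9) = 9/11.9 = 0.7563.

0.7563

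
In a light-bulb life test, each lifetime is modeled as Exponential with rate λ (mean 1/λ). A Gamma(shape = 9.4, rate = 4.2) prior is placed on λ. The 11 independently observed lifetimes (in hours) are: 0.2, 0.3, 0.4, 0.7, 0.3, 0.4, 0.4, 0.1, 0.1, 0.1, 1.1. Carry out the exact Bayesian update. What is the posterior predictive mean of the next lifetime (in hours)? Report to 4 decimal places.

With a Gamma(shape α, rate β) prior on the exponential rate λ, the posterior after n observations with total T = Σxᵢ is Gamma(α+n, β+T).
Sum of observations T = 4.1 hours; n = 11.
Posterior: Gamma(9.4+11, 4.2+4.1) = Gamma(20.4, 8.3).
The predictive distribution for the next observation is Lomax; its mean is β/(α−1) = 8.3/19.4 = 0.4278.

0.4278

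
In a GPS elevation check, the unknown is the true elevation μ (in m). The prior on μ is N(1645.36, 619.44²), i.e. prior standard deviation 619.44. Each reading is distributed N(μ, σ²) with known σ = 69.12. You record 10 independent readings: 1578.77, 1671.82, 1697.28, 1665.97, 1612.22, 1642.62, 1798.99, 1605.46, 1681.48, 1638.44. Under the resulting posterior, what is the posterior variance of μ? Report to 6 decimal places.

477.163317

For Normal data with known variance σ², a Normal(μ₀, σ₀²) prior on μ is conjugate. Posterior precision = 1/σ₀² + n/σ²; posterior mean is the precision-weighted average of μ₀ and x̄.
σ₀² = 619.44² = 383705.9136, σ² = 69.12² = 4777.5744; σ² + n·σ₀² = 4777.5744 + 10·383705.9136 = 3841836.7104.
Posterior precision = 1/σ₀² + n/σ² = 1/383705.9136 + 10/4777.5744 = (σ² + n·σ₀²)/(σ₀²σ²) = 3841836.7104/(383705.9136·4777.5744); posterior variance σₙ² = σ₀²σ²/(σ² + n·σ₀²) = 383705.9136·4777.5744/3841836.7104 = 477.163317.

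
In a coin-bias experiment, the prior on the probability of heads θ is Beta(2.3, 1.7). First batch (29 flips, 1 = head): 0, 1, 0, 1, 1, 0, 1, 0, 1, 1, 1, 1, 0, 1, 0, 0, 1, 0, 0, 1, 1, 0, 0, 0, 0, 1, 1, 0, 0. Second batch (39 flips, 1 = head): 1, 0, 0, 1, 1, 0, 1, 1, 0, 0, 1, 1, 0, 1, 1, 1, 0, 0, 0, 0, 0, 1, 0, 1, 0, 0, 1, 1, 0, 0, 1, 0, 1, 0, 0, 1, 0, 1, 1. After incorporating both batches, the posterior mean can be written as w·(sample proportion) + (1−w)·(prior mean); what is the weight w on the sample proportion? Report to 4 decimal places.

0.9444

The Beta prior is conjugate to a Binomial/Bernoulli likelihood; the update adds successes to α and failures to β.
Total number of flips: n = 29 + 39 = 68.
Posterior mean = (α₀+k)/(α₀+β₀+n) = [n/(α₀+β₀+n)]·(k/n) + [(α₀+β₀)/(α₀+β₀+n)]·α₀/(α₀+β₀), so only n and the prior enter the weight.
The weight on the data is w = n/(α₀+β₀+n) = 68/(2.3+1.7+68) = 68/72.0 = 0.9444.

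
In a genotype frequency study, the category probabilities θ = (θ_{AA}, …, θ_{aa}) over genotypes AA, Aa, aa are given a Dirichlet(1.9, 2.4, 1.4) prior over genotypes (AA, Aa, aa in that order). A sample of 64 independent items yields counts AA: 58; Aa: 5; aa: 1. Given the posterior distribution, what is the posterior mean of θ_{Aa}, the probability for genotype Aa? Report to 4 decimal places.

0.1062

The Dirichlet prior is conjugate to the Multinomial likelihood: each posterior αⱼ = prior αⱼ + observed count nⱼ.
Posterior concentration: (59.9, 7.4, 2.4), total = 69.7.
E[θ_{Aa}|data] = α_{Aa}/Σα = 7.4/69.7 = 0.1062.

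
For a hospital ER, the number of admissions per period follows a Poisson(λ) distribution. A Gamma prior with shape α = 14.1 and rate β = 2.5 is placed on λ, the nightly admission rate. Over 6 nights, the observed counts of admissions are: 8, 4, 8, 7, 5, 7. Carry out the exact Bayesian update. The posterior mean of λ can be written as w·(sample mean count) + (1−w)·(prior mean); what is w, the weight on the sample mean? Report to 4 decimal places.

With a Gamma(shape α, rate β) prior, the Poisson likelihood is conjugate: the posterior is Gamma(α + ΣXᵢ, β + n).
Posterior mean = (α₀+S)/(β₀+n) = [n/(β₀+n)]·(S/n) + [β₀/(β₀+n)]·(α₀/β₀), so only n and β₀ enter the weight.
Weight on data w = n/(β₀+n) = 6/(2.5+6) = 6/8.5 = 0.7059.

0.7059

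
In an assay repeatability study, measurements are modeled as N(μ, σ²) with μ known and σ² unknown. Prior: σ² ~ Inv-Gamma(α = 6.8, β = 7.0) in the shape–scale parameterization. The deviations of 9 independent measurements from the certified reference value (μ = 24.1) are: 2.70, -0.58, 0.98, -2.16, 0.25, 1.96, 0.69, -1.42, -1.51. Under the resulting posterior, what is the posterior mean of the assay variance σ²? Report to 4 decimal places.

With known mean μ and an Inverse-Gamma(α, β) prior on σ², the Normal likelihood is conjugate: posterior is Inv-Gamma(α + n/2, β + Σ(xᵢ−μ)²/2).
Σ(xᵢ−μ)² = (2.70)² + (-0.58)² + (0.98)² + (-2.16)² + (0.25)² + (1.96)² + (0.69)² + (-1.42)² + (-1.51)² = 21.9291.
Posterior: Inv-Gamma(6.8 + 9/2, 7.0 + 21.9291/2) = Inv-Gamma(11.30, 17.96455).
E[σ²|data] = β/(α−1) = 17.96455/10.30 = 1.7441.

1.7441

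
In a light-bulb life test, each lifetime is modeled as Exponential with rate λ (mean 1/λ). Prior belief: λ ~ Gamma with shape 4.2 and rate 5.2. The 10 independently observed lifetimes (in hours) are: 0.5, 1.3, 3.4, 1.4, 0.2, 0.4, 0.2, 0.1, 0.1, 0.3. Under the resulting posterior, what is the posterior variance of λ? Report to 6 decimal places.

0.082746

With a Gamma(shape α, rate β) prior on the exponential rate λ, the posterior after n observations with total T = Σxᵢ is Gamma(α+n, β+T).
Sum of observations T = 7.9 hours; n = 10.
Posterior: Gamma(4.2+10, 5.2+7.9) = Gamma(14.2, 13.1).
Var = α/β² = 0.082746.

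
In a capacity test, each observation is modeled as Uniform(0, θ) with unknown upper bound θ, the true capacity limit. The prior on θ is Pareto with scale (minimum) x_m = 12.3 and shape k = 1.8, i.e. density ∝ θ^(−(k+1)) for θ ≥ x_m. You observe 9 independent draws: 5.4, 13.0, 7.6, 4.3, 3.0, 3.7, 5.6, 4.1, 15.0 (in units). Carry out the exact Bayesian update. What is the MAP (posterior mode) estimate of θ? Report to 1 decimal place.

15.0

A Pareto(scale x_m, shape k) prior on the upper bound θ of Uniform(0, θ) is conjugate: posterior is Pareto(max(x_m, max xᵢ), k + n).
Sample maximum = 15.0; prior scale x_m = 12.3 → posterior scale = max = 15.0.
Posterior shape = 1.8 + 9 = 10.8.
The Pareto density is decreasing on [x_m, ∞), so the mode is x_m = 15.0.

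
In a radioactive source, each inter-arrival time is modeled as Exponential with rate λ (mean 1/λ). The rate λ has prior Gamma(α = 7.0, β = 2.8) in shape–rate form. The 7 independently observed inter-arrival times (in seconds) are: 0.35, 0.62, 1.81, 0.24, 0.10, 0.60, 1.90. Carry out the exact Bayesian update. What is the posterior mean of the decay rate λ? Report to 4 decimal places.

1.6627

With a Gamma(shape α, rate β) prior on the exponential rate λ, the posterior after n observations with total T = Σxᵢ is Gamma(α+n, β+T).
Sum of observations T = 5.62 seconds; n = 7.
Posterior: Gamma(7.0+7, 2.8+5.62) = Gamma(14.0, 8.42).
Posterior mean of λ = α/β = 14.0/8.42 = 1.6627.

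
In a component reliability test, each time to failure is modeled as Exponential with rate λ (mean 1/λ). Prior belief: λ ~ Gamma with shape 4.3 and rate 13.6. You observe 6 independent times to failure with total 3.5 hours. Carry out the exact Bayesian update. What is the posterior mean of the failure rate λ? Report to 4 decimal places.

0.6023

With a Gamma(shape α, rate β) prior on the exponential rate λ, the posterior after n observations with total T = Σxᵢ is Gamma(α+n, β+T).
Posterior: Gamma(4.3+6, 13.6+3.5) = Gamma(10.3, 17.1).
Posterior mean of λ = α/β = 10.3/17.1 = 0.6023.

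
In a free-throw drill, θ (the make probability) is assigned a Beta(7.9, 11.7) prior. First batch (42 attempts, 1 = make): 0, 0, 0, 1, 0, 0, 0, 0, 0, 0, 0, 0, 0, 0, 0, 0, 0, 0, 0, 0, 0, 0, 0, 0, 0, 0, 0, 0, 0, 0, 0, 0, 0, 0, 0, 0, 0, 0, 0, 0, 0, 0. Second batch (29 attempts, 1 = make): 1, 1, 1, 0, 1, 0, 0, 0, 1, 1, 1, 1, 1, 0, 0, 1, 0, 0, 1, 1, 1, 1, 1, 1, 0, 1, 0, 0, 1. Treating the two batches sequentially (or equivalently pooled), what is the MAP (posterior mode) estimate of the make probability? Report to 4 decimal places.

0.2923

The Beta prior is conjugate to a Binomial/Bernoulli likelihood; the update adds successes to α and failures to β.
After batch 1: Beta(7.9+1, 11.7+41) = Beta(8.9, 52.7).
After batch 2: Beta(8.9+18, 52.7+11) = Beta(26.9, 63.7).
Mode of Beta(a,b) for a,b>1 is (a−1)/(a+b−2) = 25.9/88.6 = 0.2923.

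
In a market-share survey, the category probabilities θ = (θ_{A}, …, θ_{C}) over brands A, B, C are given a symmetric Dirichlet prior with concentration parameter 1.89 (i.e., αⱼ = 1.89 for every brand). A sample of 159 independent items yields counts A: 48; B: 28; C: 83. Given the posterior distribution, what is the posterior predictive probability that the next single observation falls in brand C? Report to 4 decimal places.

0.5155

The Dirichlet prior is conjugate to the Multinomial likelihood: each posterior αⱼ = prior αⱼ + observed count nⱼ.
Posterior concentration: (49.89, 29.89, 84.89), total = 164.67.
P(next = C | data) = α_{C}/Σα = 0.5155.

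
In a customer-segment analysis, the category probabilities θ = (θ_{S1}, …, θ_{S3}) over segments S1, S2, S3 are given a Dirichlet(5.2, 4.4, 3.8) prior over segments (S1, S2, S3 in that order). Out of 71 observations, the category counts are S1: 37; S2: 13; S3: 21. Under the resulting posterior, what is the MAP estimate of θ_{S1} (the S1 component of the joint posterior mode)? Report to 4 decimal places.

0.5061

The Dirichlet prior is conjugate to the Multinomial likelihood: each posterior αⱼ = prior αⱼ + observed count nⱼ.
Posterior concentration: (42.2, 17.4, 24.8), total = 84.4.
Joint mode component: (α_{S1}−1)/(Σα−K) = 41.2/81.4 = 0.5061.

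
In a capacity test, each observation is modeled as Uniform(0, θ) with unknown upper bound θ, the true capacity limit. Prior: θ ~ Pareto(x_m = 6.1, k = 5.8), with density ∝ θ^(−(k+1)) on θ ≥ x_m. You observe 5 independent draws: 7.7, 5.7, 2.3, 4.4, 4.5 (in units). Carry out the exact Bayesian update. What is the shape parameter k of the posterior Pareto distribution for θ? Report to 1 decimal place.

10.8

A Pareto(scale x_m, shape k) prior on the upper bound θ of Uniform(0, θ) is conjugate: posterior is Pareto(max(x_m, max xᵢ), k + n).
Sample maximum = 7.7; prior scale x_m = 6.1 → posterior scale = max = 7.7.
Posterior shape = 5.8 + 5 = 10.8.
Posterior shape k = 10.8.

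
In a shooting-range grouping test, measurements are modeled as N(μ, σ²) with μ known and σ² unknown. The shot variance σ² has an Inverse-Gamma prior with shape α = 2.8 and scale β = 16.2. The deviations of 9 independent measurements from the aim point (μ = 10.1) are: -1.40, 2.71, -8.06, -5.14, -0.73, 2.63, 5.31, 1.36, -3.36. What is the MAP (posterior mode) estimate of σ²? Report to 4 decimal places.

10.9562

With known mean μ and an Inverse-Gamma(α, β) prior on σ², the Normal likelihood is conjugate: posterior is Inv-Gamma(α + n/2, β + Σ(xᵢ−μ)²/2).
Σ(xᵢ−μ)² = (-1.40)² + (2.71)² + (-8.06)² + (-5.14)² + (-0.73)² + (2.63)² + (5.31)² + (1.36)² + (-3.36)² = 149.4724.
Posterior: Inv-Gamma(2.8 + 9/2, 16.2 + 149.4724/2) = Inv-Gamma(7.30, 90.93620).
Mode = β/(α+1) = 90.93620/8.30 = 10.9562.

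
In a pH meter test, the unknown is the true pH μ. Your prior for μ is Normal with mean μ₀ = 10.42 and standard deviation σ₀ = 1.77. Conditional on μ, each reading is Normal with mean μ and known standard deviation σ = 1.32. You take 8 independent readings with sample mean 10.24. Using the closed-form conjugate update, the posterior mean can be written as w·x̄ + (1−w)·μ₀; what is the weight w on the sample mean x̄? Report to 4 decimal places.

0.9350

For Normal data with known variance σ², a Normal(μ₀, σ₀²) prior on μ is conjugate. Posterior precision = 1/σ₀² + n/σ²; posterior mean is the precision-weighted average of μ₀ and x̄.
σ₀² = 1.77² = 3.1329, σ² = 1.32² = 1.7424. Prior precision 1/σ₀² = 1/3.1329; data precision n/σ² = 8/1.7424.
w = (n/σ²)/(1/σ₀² + n/σ²) = n·σ₀²/(σ² + n·σ₀²) = 8·3.1329/(1.7424 + 8·3.1329) = 25.0632/26.8056 = 0.9350.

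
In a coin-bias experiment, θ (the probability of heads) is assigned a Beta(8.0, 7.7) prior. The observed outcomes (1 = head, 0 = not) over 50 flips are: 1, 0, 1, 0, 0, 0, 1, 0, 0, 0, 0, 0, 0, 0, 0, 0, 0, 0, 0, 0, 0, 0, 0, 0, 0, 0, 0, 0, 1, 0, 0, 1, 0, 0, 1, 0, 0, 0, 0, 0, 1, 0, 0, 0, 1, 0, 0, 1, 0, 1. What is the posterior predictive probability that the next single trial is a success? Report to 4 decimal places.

0.2740

The Beta prior is conjugate to a Binomial/Bernoulli likelihood; the update adds successes to α and failures to β.
Posterior: Beta(α+k, β+n−k) = Beta(8.0+10, 7.7+40) = Beta(18.0, 47.7).
For a single future Bernoulli trial, P(success | data) = α/(α+β) = 0.2740.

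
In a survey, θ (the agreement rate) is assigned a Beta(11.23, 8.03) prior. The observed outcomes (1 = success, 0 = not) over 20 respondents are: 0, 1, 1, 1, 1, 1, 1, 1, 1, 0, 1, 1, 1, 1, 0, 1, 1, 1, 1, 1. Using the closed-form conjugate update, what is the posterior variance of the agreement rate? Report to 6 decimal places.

The Beta prior is conjugate to a Binomial/Bernoulli likelihood; the update adds successes to α and failures to β.
Posterior: Beta(α+k, β+n−k) = Beta(11.23+17, 8.03+3) = Beta(28.23, 11.03).
Var = αβ/((α+β)²(α+β+1)) = 28.23·11.03/(39.26²·40.26) = 0.005018.

0.005018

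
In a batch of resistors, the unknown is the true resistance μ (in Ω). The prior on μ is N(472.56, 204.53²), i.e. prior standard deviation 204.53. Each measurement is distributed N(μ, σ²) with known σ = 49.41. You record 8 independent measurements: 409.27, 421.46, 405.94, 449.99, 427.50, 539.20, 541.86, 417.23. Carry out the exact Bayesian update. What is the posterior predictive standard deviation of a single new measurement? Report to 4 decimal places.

For Normal data with known variance σ², a Normal(μ₀, σ₀²) prior on μ is conjugate. Posterior precision = 1/σ₀² + n/σ²; posterior mean is the precision-weighted average of μ₀ and x̄.
σ₀² = 204.53² = 41832.5209, σ² = 49.41² = 2441.3481; σ² + n·σ₀² = 2441.3481 + 8·41832.5209 = 337101.5153.
Posterior precision = 1/σ₀² + n/σ² = 1/41832.5209 + 8/2441.3481 = (σ² + n·σ₀²)/(σ₀²σ²) = 337101.5153/(41832.5209·2441.3481); posterior variance σₙ² = σ₀²σ²/(σ² + n·σ₀²) = 41832.5209·2441.3481/337101.5153 = 302.958429.
Predictive variance for one new observation = σₙ² + σ² = 41832.5209·2441.3481/337101.5153 + 2441.3481 = σ²·(σ₀² + 337101.5153)/337101.5153 = 2441.3481·378934.0362/337101.5153 = 2744.306529; SD = √(2441.3481·378934.0362/337101.5153) = 52.3861.

52.3861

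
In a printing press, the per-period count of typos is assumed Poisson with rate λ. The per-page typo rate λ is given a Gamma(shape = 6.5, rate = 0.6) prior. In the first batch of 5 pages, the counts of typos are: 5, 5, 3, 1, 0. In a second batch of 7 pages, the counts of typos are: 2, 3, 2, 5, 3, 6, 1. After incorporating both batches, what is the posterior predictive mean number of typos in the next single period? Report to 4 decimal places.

3.3730

With a Gamma(shape α, rate β) prior, the Poisson likelihood is conjugate: the posterior is Gamma(α + ΣXᵢ, β + n).
Batch 1: sum of counts S = 14 over n = 5 pages.
After batch 1: Gamma(α+S, β+n) = Gamma(6.5+14, 0.6+5) = Gamma(20.5, 5.6).
Batch 2: sum of counts S = 22 over n = 7 pages.
After batch 2: Gamma(α+S, β+n) = Gamma(20.5+22, 5.6+7) = Gamma(42.5, 12.6).
The predictive distribution for one future period is NegBinom with mean α/β = 3.3730.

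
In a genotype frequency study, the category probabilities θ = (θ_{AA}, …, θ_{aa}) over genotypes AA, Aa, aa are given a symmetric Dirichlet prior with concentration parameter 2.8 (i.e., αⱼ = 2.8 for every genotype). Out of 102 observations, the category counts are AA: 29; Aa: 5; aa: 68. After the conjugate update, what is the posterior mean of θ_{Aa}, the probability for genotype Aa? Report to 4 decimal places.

The Dirichlet prior is conjugate to the Multinomial likelihood: each posterior αⱼ = prior αⱼ + observed count nⱼ.
Posterior concentration: (31.8, 7.8, 70.8), total = 110.4.
E[θ_{Aa}|data] = α_{Aa}/Σα = 7.8/110.4 = 0.0707.

0.0707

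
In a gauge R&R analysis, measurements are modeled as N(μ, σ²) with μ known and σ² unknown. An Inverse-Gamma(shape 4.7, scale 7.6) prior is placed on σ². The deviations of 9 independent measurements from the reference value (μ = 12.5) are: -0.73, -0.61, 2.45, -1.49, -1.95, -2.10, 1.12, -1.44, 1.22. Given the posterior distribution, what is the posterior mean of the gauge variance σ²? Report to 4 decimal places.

2.2778

With known mean μ and an Inverse-Gamma(α, β) prior on σ², the Normal likelihood is conjugate: posterior is Inv-Gamma(α + n/2, β + Σ(xᵢ−μ)²/2).
Σ(xᵢ−μ)² = (-0.73)² + (-0.61)² + (2.45)² + (-1.49)² + (-1.95)² + (-2.10)² + (1.12)² + (-1.44)² + (1.22)² = 22.1565.
Posterior: Inv-Gamma(4.7 + 9/2, 7.6 + 22.1565/2) = Inv-Gamma(9.20, 18.67825).
E[σ²|data] = β/(α−1) = 18.67825/8.20 = 2.2778.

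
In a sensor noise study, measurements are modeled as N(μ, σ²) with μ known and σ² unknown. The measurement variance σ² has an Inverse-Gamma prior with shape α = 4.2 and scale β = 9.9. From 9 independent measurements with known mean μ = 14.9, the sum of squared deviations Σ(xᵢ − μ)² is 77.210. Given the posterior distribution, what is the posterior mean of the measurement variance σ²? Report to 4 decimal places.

With known mean μ and an Inverse-Gamma(α, β) prior on σ², the Normal likelihood is conjugate: posterior is Inv-Gamma(α + n/2, β + Σ(xᵢ−μ)²/2).
Posterior: Inv-Gamma(4.2 + 9/2, 9.9 + 77.210/2) = Inv-Gamma(8.70, 48.5050).
E[σ²|data] = β/(α−1) = 48.5050/7.70 = 6.2994.

6.2994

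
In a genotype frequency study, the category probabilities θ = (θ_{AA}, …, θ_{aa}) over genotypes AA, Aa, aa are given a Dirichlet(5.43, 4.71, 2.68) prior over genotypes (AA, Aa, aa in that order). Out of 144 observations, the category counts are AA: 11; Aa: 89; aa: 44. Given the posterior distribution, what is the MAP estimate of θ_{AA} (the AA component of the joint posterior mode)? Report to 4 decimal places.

0.1003

The Dirichlet prior is conjugate to the Multinomial likelihood: each posterior αⱼ = prior αⱼ + observed count nⱼ.
Posterior concentration: (16.43, 93.71, 46.68), total = 156.82.
Joint mode component: (α_{AA}−1)/(Σα−K) = 15.43/153.82 = 0.1003.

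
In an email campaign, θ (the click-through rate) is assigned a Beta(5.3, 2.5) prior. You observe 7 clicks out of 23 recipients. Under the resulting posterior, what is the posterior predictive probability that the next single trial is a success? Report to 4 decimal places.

The Beta prior is conjugate to a Binomial/Bernoulli likelihood; the update adds successes to α and failures to β.
Posterior: Beta(α+k, β+n−k) = Beta(5.3+7, 2.5+16) = Beta(12.3, 18.5).
For a single future Bernoulli trial, P(success | data) = α/(α+β) = 0.3994.

0.3994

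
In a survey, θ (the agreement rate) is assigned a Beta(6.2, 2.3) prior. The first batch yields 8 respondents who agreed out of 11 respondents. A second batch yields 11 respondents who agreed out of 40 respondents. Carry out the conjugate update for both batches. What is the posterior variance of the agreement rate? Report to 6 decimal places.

0.004036

The Beta prior is conjugate to a Binomial/Bernoulli likelihood; the update adds successes to α and failures to β.
After batch 1: Beta(6.2+8, 2.3+3) = Beta(14.2, 5.3).
After batch 2: Beta(14.2+11, 5.3+29) = Beta(25.2, 34.3).
Var = αβ/((α+β)²(α+β+1)) = 25.2·34.3/(59.5²·60.5) = 0.004036.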